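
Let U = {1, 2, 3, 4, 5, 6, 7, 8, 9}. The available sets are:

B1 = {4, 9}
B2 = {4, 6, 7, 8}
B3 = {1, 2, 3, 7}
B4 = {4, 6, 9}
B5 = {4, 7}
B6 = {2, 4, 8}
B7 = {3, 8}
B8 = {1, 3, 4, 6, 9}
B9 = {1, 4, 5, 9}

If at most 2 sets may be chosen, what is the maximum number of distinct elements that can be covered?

7

Choosing B2, B3 covers {1, 2, 3, 4, 6, 7, 8} — 7 elements.
No choice of 2 sets does better; here 5, 9 are left uncovered.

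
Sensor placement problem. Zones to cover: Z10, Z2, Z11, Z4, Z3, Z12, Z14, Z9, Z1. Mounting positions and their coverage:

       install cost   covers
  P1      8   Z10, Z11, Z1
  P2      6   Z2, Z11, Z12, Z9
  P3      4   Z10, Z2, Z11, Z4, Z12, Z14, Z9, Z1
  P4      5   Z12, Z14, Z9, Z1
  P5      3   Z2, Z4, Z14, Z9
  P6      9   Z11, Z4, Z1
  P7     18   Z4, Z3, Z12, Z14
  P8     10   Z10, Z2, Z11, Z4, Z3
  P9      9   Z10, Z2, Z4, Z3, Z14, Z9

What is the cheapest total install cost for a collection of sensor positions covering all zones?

13

P3, P9 cover every zone at install cost 4 + 9 = 13.
Any cover uses at least 2 sensor positions; among all covering selections none totals below 13.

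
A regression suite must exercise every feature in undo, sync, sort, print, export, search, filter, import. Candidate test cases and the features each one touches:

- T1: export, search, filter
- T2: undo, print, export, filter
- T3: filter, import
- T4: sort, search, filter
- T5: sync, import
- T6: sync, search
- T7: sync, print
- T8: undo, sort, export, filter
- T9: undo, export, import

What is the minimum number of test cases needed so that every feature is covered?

3

T2, T4, T5 together cover {undo, sync, sort, print, export, search, filter, import} — every feature.
No 2 of the 9 test cases cover everything (all 36 pairs fall short), so 3 is minimum.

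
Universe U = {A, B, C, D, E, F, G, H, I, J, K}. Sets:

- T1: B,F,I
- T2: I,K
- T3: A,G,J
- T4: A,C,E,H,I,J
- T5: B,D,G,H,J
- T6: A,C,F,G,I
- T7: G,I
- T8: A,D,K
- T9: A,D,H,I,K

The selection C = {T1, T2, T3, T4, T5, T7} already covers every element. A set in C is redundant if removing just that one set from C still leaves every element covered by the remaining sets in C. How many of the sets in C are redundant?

2

Drop T1: F uncovered — not redundant.
Drop T2: K uncovered — not redundant.
Drop T3: the rest still cover every element — redundant.
Drop T4: C, E uncovered — not redundant.
Drop T5: D uncovered — not redundant.
Drop T7: the rest still cover every element — redundant.
2 redundant: T3, T7.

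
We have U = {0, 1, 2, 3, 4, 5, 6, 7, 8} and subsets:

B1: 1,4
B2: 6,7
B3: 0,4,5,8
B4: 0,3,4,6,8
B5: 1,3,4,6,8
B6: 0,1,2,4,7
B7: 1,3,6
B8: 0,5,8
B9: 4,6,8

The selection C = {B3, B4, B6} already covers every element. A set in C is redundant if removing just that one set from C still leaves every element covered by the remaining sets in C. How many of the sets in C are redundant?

Drop B3: 5 uncovered — not redundant.
Drop B4: 3, 6 uncovered — not redundant.
Drop B6: 1, 2, 7 uncovered — not redundant.
None of the sets in C is redundant.

0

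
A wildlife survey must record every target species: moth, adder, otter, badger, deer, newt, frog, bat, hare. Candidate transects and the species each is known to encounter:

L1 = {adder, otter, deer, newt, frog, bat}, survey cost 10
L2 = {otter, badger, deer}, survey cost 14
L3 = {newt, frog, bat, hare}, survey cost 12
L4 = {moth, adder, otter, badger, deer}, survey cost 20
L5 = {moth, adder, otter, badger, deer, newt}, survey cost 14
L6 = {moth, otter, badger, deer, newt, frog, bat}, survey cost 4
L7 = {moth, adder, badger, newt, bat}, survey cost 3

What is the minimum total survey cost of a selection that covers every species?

L3, L6, L7 cover every species at survey cost 12 + 4 + 3 = 19.
Any cover uses at least 2 transects; among all covering selections none totals below 19.

19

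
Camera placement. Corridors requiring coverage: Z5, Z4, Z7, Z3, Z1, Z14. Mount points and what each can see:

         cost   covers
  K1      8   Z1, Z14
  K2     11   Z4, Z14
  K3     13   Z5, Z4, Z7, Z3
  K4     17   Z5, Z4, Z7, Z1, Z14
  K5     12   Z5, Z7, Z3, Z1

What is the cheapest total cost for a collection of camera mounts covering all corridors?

21

K1, K3 cover every corridor at cost 8 + 13 = 21.
Any cover uses at least 2 camera mounts; among all covering selections none totals below 21.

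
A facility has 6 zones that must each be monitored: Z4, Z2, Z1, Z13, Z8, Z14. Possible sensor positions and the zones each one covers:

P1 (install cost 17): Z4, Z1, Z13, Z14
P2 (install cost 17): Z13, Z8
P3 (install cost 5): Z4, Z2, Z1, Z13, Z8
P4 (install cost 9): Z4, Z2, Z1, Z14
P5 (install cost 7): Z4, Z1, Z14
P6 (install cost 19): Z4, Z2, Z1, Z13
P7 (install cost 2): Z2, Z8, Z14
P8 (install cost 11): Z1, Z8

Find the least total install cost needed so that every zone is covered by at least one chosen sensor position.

7

P3, P7 cover every zone at install cost 5 + 2 = 7.
Any cover uses at least 2 sensor positions; among all covering selections none totals below 7.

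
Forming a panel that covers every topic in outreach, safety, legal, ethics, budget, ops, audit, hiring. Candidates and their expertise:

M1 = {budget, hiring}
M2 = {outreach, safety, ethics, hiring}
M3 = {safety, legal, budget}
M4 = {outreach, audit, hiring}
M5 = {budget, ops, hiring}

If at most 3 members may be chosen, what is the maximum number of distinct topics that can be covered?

7

Choosing M2, M3, M4 covers {outreach, safety, legal, ethics, budget, audit, hiring} — 7 topics.
No choice of 3 members does better; here ops is left uncovered.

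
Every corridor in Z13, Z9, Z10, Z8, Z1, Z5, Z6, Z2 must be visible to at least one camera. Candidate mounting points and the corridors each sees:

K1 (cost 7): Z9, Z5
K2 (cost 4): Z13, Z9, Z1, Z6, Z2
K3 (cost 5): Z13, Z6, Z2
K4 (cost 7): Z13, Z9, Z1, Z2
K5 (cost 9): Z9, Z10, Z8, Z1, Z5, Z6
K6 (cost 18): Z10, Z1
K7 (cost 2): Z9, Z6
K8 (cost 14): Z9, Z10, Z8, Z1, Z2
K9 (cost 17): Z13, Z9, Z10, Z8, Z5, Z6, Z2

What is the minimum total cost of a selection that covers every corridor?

13

K2, K5 cover every corridor at cost 4 + 9 = 13.
Any cover uses at least 2 camera mounts; among all covering selections none totals below 13.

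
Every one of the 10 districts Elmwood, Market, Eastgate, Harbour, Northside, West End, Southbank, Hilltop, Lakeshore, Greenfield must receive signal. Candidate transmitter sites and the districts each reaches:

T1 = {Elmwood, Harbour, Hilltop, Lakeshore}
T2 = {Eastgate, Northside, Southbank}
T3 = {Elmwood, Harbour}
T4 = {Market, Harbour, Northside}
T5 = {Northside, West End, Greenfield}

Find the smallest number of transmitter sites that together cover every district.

4

T1, T2, T4, T5 together cover {Elmwood, Market, Eastgate, Harbour, Northside, West End, Southbank, Hilltop, Lakeshore, Greenfield} — every district.
No 3 of the 5 transmitter sites cover everything (all 10 triples fall short), so 4 is minimum.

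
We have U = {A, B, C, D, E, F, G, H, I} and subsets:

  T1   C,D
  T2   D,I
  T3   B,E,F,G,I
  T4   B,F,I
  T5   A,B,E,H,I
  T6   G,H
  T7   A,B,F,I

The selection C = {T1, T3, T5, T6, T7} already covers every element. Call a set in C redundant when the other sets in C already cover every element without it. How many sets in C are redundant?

4

Drop T1: C, D uncovered — not redundant.
Drop T3: the rest still cover every element — redundant.
Drop T5: the rest still cover every element — redundant.
Drop T6: the rest still cover every element — redundant.
Drop T7: the rest still cover every element — redundant.
4 redundant: T3, T5, T6, T7.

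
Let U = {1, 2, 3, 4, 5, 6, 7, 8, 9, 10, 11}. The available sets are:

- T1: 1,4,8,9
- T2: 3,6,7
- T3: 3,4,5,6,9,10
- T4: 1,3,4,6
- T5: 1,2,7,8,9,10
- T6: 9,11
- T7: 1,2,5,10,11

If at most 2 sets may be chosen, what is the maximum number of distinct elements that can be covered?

Choosing T3, T5 covers {1, 2, 3, 4, 5, 6, 7, 8, 9, 10} — 10 elements.
No choice of 2 sets does better; here 11 is left uncovered.

10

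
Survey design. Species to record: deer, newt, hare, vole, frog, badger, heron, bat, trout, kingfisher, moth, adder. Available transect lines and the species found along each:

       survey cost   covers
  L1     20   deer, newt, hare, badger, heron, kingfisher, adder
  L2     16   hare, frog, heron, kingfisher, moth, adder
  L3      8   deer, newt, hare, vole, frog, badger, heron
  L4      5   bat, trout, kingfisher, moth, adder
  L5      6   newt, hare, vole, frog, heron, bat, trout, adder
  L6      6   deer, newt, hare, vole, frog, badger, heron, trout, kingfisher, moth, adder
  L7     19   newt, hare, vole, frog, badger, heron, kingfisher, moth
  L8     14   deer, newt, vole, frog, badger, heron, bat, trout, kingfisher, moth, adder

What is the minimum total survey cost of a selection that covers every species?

11

L4, L6 cover every species at survey cost 5 + 6 = 11.
Any cover uses at least 2 transects; among all covering selections none totals below 11.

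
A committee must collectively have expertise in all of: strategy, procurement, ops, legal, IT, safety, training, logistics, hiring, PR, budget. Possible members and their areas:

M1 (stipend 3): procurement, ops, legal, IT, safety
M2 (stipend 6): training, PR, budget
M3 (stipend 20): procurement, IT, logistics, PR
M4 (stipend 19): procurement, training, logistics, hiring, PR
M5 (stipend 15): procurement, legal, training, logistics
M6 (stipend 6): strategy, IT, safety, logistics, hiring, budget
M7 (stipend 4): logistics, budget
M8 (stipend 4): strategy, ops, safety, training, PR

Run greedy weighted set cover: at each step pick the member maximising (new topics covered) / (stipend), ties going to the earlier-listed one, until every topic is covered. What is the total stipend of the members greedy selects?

13

Pick 1: M1 adds 5 new (procurement, ops, legal, IT, safety) at stipend 3 (ratio 5/3).
Pick 2: M8 adds 3 new (strategy, training, PR) at stipend 4 (ratio 3/4).
Pick 3: M6 adds 3 new (logistics, hiring, budget) at stipend 6 (ratio 3/6).
Greedy total stipend: 3 + 4 + 6 = 13.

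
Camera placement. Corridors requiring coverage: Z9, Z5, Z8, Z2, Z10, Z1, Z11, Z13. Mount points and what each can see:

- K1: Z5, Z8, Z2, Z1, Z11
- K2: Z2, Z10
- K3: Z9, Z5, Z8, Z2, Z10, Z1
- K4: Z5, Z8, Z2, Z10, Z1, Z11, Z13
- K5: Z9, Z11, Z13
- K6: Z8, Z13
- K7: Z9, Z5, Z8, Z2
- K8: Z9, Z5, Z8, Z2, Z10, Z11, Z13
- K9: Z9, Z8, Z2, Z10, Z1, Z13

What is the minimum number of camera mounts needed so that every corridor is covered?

K1, K8 together cover {Z9, Z5, Z8, Z2, Z10, Z1, Z11, Z13} — every corridor.
No single camera mount contains all 8 corridors, so 2 is optimal.

2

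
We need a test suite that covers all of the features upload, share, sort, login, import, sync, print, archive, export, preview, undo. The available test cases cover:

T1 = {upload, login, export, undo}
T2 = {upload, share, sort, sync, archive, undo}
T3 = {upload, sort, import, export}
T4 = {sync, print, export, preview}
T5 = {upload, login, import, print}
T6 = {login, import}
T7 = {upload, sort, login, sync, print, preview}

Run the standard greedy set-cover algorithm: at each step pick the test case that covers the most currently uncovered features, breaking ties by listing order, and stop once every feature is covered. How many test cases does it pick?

Pick 1: T2 covers 6 new features (upload, share, sort, sync, archive, undo).
Pick 2: T4 covers 3 new features (print, export, preview).
Pick 3: T5 covers 2 new features (login, import).
Greedy uses 3 test cases.

3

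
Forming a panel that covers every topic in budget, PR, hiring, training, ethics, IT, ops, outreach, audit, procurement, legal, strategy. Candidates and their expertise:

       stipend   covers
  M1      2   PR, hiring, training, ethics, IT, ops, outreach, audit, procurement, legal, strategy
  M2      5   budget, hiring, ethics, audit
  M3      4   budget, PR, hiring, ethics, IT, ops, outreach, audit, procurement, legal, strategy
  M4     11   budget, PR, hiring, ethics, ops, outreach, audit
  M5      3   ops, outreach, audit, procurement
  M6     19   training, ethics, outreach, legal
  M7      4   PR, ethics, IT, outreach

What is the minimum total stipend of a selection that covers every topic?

M1, M3 cover every topic at stipend 2 + 4 = 6.
Any cover uses at least 2 members; among all covering selections none totals below 6.

6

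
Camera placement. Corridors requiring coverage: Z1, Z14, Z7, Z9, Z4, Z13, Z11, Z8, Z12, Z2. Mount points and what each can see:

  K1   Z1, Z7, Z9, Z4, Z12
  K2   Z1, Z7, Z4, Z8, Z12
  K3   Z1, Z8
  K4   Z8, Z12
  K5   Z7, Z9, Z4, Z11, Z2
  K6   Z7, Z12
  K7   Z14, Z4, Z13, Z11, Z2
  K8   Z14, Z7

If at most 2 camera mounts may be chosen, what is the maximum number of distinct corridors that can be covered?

Choosing K1, K7 covers {Z1, Z14, Z7, Z9, Z4, Z13, Z11, Z12, Z2} — 9 corridors.
No choice of 2 camera mounts does better; here Z8 is left uncovered.

9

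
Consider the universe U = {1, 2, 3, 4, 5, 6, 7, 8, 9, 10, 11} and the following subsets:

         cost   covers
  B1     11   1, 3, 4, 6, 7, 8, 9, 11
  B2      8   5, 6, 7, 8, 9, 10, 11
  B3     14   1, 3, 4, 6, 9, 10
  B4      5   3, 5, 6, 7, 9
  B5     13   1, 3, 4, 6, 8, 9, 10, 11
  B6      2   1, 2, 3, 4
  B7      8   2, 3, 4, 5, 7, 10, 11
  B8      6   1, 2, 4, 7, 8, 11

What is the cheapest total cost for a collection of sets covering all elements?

B2, B6 cover every element at cost 8 + 2 = 10.
Any cover uses at least 2 sets; among all covering selections none totals below 10.

10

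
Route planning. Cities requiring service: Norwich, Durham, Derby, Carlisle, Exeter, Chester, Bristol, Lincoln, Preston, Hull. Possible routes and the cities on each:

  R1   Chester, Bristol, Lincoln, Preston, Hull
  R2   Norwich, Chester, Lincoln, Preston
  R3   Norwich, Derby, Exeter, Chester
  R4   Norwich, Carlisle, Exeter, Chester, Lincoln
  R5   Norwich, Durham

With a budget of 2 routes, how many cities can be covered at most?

Choosing R1, R3 covers {Norwich, Derby, Exeter, Chester, Bristol, Lincoln, Preston, Hull} — 8 cities.
No choice of 2 routes does better; here Durham, Carlisle are left uncovered.

8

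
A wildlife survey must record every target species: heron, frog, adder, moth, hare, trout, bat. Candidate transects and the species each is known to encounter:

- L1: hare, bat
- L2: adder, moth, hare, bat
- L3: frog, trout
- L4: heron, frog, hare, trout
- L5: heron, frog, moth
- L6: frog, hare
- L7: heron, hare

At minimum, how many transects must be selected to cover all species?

L2, L4 together cover {heron, frog, adder, moth, hare, trout, bat} — every species.
No single transect contains all 7 species, so 2 is optimal.

2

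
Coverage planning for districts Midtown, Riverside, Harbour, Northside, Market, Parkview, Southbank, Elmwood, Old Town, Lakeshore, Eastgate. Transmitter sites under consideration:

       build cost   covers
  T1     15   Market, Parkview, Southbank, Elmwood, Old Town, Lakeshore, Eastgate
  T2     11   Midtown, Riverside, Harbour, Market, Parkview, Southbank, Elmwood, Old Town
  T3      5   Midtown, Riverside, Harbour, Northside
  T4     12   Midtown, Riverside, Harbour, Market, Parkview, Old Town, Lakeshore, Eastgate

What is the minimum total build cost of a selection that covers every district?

T1, T3 cover every district at build cost 15 + 5 = 20.
Any cover uses at least 2 transmitter sites; among all covering selections none totals below 20.

20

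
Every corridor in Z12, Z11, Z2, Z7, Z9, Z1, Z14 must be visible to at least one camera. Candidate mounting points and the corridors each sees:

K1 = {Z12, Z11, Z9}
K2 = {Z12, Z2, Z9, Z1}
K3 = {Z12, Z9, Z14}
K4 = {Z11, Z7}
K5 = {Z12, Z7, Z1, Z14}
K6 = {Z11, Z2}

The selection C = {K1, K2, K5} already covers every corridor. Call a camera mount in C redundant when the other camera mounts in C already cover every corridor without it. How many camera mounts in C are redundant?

0

Drop K1: Z11 uncovered — not redundant.
Drop K2: Z2 uncovered — not redundant.
Drop K5: Z7, Z14 uncovered — not redundant.
None of the camera mounts in C is redundant.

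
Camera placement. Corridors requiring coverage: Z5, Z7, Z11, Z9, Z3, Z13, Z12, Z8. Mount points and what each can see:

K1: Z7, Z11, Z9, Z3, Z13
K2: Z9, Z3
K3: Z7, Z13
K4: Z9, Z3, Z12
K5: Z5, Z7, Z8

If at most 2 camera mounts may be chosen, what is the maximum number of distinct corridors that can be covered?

7

Choosing K1, K5 covers {Z5, Z7, Z11, Z9, Z3, Z13, Z8} — 7 corridors.
No choice of 2 camera mounts does better; here Z12 is left uncovered.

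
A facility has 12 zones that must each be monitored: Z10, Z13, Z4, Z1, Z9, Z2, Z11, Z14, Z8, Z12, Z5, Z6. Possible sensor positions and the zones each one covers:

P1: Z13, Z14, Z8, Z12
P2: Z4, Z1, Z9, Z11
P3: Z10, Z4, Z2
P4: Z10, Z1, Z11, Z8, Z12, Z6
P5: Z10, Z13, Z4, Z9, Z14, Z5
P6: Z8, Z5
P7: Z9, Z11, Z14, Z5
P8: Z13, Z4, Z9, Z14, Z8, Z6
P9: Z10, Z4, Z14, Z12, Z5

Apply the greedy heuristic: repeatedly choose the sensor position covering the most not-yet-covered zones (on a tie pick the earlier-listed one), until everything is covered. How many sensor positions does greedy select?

3

Pick 1: P4 covers 6 new zones (Z10, Z1, Z11, Z8, Z12, Z6).
Pick 2: P5 covers 5 new zones (Z13, Z4, Z9, Z14, Z5).
Pick 3: P3 covers 1 new zones (Z2).
Greedy uses 3 sensor positions.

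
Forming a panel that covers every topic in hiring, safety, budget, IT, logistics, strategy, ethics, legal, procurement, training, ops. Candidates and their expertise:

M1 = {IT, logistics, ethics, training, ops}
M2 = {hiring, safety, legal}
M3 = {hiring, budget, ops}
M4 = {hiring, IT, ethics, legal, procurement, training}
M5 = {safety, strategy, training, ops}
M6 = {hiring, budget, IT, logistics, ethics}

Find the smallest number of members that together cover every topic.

M4, M5, M6 together cover {hiring, safety, budget, IT, logistics, strategy, ethics, legal, procurement, training, ops} — every topic.
No 2 of the 6 members cover everything (all 15 pairs fall short), so 3 is minimum.

3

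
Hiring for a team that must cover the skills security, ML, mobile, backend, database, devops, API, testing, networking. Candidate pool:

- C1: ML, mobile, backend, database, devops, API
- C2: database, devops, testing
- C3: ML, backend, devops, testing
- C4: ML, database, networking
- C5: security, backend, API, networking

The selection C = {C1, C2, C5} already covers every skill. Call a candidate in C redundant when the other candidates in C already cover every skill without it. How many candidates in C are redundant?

0

Drop C1: ML, mobile uncovered — not redundant.
Drop C2: testing uncovered — not redundant.
Drop C5: security, networking uncovered — not redundant.
None of the candidates in C is redundant.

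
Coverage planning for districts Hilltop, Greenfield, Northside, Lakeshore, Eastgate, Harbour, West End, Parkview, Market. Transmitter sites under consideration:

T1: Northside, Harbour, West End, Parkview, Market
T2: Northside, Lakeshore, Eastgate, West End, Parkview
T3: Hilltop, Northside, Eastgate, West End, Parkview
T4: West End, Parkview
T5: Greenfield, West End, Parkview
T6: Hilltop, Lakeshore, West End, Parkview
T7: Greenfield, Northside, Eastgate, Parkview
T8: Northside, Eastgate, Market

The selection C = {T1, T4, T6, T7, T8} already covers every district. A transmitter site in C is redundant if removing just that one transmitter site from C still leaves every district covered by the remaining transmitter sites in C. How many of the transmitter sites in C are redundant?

Drop T1: Harbour uncovered — not redundant.
Drop T4: the rest still cover every district — redundant.
Drop T6: Hilltop, Lakeshore uncovered — not redundant.
Drop T7: Greenfield uncovered — not redundant.
Drop T8: the rest still cover every district — redundant.
2 redundant: T4, T8.

2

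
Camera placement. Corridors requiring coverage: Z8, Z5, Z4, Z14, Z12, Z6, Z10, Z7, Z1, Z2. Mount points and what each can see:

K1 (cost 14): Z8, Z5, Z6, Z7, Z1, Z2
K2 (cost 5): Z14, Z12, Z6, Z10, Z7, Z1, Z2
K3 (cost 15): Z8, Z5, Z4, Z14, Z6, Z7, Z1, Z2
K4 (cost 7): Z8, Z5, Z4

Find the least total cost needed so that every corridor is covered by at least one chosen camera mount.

K2, K4 cover every corridor at cost 5 + 7 = 12.
Any cover uses at least 2 camera mounts; among all covering selections none totals below 12.

12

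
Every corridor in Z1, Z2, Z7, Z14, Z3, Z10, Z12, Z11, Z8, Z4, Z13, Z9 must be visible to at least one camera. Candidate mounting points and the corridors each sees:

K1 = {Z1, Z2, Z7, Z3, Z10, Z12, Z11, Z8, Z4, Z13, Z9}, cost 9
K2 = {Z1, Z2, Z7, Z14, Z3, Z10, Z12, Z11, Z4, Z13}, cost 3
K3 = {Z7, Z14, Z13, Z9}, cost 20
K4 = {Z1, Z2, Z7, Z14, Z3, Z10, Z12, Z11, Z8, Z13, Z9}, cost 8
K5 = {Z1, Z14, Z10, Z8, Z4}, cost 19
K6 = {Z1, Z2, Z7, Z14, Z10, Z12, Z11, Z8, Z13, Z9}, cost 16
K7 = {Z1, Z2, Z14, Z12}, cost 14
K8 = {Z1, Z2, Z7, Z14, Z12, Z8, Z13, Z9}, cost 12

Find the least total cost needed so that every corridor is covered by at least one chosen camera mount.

K2, K4 cover every corridor at cost 3 + 8 = 11.
Any cover uses at least 2 camera mounts; among all covering selections none totals below 11.

11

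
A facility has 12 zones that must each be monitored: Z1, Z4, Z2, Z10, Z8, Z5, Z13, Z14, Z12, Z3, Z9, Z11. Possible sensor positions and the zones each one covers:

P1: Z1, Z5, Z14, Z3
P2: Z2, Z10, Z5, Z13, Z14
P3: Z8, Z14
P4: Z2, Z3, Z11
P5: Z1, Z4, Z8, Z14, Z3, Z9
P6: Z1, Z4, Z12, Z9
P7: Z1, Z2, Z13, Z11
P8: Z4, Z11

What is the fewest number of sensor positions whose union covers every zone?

P2, P3, P4, P6 together cover {Z1, Z4, Z2, Z10, Z8, Z5, Z13, Z14, Z12, Z3, Z9, Z11} — every zone.
No 3 of the 8 sensor positions cover everything (all 56 triples fall short), so 4 is minimum.

4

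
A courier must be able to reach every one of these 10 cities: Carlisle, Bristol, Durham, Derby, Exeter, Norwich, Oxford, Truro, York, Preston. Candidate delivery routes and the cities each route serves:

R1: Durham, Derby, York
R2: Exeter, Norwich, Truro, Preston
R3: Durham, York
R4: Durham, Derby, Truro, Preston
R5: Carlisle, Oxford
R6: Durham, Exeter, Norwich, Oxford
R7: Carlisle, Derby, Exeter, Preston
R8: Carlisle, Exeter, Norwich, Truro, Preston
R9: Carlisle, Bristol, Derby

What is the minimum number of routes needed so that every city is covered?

R1, R2, R5, R9 together cover {Carlisle, Bristol, Durham, Derby, Exeter, Norwich, Oxford, Truro, York, Preston} — every city.
No 3 of the 9 routes cover everything (all 84 triples fall short), so 4 is minimum.

4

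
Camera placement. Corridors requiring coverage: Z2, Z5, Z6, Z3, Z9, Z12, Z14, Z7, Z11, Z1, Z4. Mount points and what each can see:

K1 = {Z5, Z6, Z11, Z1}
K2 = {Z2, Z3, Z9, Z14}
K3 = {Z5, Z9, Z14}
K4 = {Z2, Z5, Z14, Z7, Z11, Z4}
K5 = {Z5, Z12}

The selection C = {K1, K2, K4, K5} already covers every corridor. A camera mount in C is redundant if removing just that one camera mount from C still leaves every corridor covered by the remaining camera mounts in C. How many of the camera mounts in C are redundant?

0

Drop K1: Z6, Z1 uncovered — not redundant.
Drop K2: Z3, Z9 uncovered — not redundant.
Drop K4: Z7, Z4 uncovered — not redundant.
Drop K5: Z12 uncovered — not redundant.
None of the camera mounts in C is redundant.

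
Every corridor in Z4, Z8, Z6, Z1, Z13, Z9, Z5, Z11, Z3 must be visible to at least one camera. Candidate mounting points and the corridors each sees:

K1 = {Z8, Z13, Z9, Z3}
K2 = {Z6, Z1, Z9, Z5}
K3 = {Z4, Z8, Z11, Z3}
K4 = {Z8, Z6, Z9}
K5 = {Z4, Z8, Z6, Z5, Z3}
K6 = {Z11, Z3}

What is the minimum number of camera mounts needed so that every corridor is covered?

3

K1, K2, K3 together cover {Z4, Z8, Z6, Z1, Z13, Z9, Z5, Z11, Z3} — every corridor.
No 2 of the 6 camera mounts cover everything (all 15 pairs fall short), so 3 is minimum.
Greedy (largest uncovered first) would take K5, K1, K2, K3 — 4 camera mounts — but 3 suffice.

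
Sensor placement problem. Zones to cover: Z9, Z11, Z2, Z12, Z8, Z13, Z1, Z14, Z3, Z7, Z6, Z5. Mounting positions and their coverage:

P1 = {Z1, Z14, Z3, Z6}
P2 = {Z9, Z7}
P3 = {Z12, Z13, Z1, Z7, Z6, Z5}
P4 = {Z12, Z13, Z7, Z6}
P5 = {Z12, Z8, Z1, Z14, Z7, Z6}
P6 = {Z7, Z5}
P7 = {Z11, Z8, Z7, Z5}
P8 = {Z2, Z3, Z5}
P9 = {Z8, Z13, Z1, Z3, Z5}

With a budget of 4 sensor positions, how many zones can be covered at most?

11

Choosing P1, P2, P3, P7 covers {Z9, Z11, Z12, Z8, Z13, Z1, Z14, Z3, Z7, Z6, Z5} — 11 zones.
No choice of 4 sensor positions does better; here Z2 is left uncovered.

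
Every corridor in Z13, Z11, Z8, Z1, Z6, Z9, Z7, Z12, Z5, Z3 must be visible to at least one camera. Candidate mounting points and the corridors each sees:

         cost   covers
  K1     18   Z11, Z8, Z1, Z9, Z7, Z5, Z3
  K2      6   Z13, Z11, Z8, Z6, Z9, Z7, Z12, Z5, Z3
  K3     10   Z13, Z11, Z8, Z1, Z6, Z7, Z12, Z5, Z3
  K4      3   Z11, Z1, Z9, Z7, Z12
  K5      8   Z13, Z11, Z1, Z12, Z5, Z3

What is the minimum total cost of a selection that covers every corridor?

9

K2, K4 cover every corridor at cost 6 + 3 = 9.
Any cover uses at least 2 camera mounts; among all covering selections none totals below 9.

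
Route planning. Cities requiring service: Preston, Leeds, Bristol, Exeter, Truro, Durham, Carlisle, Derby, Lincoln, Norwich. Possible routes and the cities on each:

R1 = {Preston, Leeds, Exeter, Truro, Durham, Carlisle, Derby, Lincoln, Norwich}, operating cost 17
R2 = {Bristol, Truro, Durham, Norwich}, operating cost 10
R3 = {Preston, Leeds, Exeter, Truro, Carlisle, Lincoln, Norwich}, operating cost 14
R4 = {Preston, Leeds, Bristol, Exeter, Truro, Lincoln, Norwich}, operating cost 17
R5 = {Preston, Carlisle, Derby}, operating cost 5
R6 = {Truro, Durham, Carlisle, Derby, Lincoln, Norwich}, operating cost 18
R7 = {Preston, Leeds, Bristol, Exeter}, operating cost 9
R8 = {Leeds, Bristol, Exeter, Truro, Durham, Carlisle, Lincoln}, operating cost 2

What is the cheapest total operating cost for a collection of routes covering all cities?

17

R2, R5, R8 cover every city at operating cost 10 + 5 + 2 = 17.
Any cover uses at least 2 routes; among all covering selections none totals below 17.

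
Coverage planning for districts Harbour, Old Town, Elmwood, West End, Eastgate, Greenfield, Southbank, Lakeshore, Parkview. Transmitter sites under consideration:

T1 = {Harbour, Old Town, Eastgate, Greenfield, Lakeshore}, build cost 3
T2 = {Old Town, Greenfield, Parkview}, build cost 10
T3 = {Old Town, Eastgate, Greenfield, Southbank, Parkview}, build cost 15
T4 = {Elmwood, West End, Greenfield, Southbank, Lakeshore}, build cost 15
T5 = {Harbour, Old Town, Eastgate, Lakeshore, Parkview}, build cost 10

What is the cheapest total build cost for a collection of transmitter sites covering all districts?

T4, T5 cover every district at build cost 15 + 10 = 25.
Any cover uses at least 2 transmitter sites; among all covering selections none totals below 25.
Greedy by coverage-per-build cost would pick T1, T4, T2 for 28 — worse than the optimum 25.

25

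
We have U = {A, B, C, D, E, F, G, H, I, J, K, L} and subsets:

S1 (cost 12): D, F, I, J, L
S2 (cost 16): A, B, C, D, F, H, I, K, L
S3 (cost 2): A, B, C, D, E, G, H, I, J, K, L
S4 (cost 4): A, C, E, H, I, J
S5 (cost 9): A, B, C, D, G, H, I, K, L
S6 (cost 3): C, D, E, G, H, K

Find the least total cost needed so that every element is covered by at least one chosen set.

14

S1, S3 cover every element at cost 12 + 2 = 14.
Any cover uses at least 2 sets; among all covering selections none totals below 14.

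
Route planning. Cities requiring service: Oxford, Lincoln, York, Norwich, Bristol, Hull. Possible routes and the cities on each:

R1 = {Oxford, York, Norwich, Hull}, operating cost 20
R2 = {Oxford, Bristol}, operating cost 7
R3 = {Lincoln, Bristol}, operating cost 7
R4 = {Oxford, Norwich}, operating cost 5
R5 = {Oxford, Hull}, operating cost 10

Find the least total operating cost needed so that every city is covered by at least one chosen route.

R1, R3 cover every city at operating cost 20 + 7 = 27.
Any cover uses at least 2 routes; among all covering selections none totals below 27.

27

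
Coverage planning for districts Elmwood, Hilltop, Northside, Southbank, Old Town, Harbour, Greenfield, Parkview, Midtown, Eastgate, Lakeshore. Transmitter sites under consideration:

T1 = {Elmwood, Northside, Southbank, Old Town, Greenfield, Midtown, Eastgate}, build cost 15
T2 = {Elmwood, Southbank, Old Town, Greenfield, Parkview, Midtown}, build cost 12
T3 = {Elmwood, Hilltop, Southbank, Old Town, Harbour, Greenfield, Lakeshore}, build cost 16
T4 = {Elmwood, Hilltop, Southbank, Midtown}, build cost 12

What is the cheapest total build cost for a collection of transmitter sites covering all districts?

43

T1, T2, T3 cover every district at build cost 15 + 12 + 16 = 43.
Any cover uses at least 3 transmitter sites; among all covering selections none totals below 43.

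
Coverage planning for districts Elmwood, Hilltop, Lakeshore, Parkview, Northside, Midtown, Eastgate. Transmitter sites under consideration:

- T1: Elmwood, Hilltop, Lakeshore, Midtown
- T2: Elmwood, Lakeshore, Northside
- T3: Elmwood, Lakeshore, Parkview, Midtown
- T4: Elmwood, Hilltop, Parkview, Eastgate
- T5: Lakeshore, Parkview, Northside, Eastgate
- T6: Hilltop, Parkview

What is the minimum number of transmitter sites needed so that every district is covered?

T1, T5 together cover {Elmwood, Hilltop, Lakeshore, Parkview, Northside, Midtown, Eastgate} — every district.
No single transmitter site contains all 7 districts, so 2 is optimal.

2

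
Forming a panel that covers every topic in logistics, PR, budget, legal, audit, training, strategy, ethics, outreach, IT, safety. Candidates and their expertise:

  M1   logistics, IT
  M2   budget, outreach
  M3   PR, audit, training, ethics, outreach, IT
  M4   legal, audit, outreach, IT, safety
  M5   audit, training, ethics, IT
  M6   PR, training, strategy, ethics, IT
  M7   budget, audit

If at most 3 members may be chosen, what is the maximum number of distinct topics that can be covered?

Choosing M1, M4, M6 covers {logistics, PR, legal, audit, training, strategy, ethics, outreach, IT, safety} — 10 topics.
No choice of 3 members does better; here budget is left uncovered.

10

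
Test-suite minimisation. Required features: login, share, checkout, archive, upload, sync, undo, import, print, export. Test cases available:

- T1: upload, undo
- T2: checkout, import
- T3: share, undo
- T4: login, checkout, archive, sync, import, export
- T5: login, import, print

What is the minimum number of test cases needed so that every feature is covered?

T1, T3, T4, T5 together cover {login, share, checkout, archive, upload, sync, undo, import, print, export} — every feature.
No 3 of the 5 test cases cover everything (all 10 triples fall short), so 4 is minimum.

4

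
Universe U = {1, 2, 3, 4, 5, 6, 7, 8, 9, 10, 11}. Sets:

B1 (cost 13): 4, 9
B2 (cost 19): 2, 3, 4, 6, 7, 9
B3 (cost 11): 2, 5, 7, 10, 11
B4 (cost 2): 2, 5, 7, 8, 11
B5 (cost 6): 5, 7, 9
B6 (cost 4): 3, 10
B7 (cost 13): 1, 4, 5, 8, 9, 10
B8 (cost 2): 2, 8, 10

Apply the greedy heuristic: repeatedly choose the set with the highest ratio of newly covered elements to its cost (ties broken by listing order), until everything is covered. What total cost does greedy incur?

38

Pick 1: B4 adds 5 new (2, 5, 7, 8, 11) at cost 2 (ratio 5/2).
Pick 2: B6 adds 2 new (3, 10) at cost 4 (ratio 2/4).
Pick 3: B7 adds 3 new (1, 4, 9) at cost 13 (ratio 3/13).
Pick 4: B2 adds 1 new (6) at cost 19 (ratio 1/19).
Greedy total cost: 2 + 4 + 13 + 19 = 38. (The true optimum is 34, so greedy overshoots here.)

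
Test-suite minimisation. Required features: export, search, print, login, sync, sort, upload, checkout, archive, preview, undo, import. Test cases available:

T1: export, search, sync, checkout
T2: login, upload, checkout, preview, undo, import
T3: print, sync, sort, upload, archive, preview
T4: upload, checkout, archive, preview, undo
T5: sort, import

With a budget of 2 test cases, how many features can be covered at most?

10

Choosing T2, T3 covers {print, login, sync, sort, upload, checkout, archive, preview, undo, import} — 10 features.
No choice of 2 test cases does better; here export, search are left uncovered.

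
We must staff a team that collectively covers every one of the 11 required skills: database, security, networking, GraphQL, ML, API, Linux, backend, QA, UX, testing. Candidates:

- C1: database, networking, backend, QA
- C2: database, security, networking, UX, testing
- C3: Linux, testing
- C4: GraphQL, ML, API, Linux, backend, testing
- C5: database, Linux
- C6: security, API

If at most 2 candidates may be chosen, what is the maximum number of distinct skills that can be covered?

10

Choosing C2, C4 covers {database, security, networking, GraphQL, ML, API, Linux, backend, UX, testing} — 10 skills.
No choice of 2 candidates does better; here QA is left uncovered.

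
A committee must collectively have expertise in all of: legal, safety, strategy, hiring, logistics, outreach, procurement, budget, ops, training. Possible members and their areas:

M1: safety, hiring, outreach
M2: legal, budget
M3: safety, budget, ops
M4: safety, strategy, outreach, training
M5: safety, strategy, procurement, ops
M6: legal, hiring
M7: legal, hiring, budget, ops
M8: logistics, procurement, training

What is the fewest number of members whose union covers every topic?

3

M4, M7, M8 together cover {legal, safety, strategy, hiring, logistics, outreach, procurement, budget, ops, training} — every topic.
No 2 of the 8 members cover everything (all 28 pairs fall short), so 3 is minimum.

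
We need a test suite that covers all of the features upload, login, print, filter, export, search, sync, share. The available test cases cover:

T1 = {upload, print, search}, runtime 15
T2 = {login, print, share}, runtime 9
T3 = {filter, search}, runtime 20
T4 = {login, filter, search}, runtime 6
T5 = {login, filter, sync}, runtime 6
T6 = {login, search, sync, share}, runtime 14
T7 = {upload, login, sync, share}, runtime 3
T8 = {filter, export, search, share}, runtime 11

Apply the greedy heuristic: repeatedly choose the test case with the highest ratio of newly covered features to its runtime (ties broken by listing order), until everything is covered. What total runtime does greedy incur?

29

Pick 1: T7 adds 4 new (upload, login, sync, share) at runtime 3 (ratio 4/3).
Pick 2: T4 adds 2 new (filter, search) at runtime 6 (ratio 2/6).
Pick 3: T2 adds 1 new (print) at runtime 9 (ratio 1/9).
Pick 4: T8 adds 1 new (export) at runtime 11 (ratio 1/11).
Greedy total runtime: 3 + 6 + 9 + 11 = 29. (The true optimum is 23, so greedy overshoots here.)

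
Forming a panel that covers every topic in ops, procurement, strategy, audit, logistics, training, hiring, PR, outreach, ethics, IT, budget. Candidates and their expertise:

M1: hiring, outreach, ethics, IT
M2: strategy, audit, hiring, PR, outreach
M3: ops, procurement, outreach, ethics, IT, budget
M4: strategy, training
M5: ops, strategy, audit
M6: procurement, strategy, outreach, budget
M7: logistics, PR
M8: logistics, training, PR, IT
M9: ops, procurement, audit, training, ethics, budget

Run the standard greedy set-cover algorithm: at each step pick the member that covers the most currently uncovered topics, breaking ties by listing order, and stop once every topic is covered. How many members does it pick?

3

Pick 1: M3 covers 6 new topics (ops, procurement, outreach, ethics, IT, budget).
Pick 2: M2 covers 4 new topics (strategy, audit, hiring, PR).
Pick 3: M8 covers 2 new topics (logistics, training).
Greedy uses 3 members.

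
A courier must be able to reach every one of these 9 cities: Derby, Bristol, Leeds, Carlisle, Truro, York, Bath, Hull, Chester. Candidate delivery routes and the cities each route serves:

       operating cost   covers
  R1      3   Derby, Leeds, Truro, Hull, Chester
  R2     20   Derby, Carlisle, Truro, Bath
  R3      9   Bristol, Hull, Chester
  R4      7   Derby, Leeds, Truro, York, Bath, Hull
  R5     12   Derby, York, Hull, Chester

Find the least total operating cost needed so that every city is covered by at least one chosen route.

36

R2, R3, R4 cover every city at operating cost 20 + 9 + 7 = 36.
Any cover uses at least 3 routes; among all covering selections none totals below 36.
Greedy by coverage-per-operating cost would pick R1, R4, R3, R2 for 39 — worse than the optimum 36.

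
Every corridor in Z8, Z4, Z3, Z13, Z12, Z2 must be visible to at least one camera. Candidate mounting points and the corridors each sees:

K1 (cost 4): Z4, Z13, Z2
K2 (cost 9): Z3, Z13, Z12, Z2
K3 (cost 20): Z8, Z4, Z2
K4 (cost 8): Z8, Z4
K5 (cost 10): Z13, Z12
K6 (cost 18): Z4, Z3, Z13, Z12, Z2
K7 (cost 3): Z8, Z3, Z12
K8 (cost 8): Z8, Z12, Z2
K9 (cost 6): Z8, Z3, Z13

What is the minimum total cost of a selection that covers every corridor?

7

K1, K7 cover every corridor at cost 4 + 3 = 7.
Any cover uses at least 2 camera mounts; among all covering selections none totals below 7.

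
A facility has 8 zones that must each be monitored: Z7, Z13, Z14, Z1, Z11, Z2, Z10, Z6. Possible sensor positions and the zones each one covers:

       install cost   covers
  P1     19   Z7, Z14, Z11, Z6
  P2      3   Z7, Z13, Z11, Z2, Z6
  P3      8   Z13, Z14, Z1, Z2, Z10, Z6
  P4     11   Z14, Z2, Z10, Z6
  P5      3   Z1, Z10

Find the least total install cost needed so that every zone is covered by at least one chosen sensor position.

P2, P3 cover every zone at install cost 3 + 8 = 11.
Any cover uses at least 2 sensor positions; among all covering selections none totals below 11.

11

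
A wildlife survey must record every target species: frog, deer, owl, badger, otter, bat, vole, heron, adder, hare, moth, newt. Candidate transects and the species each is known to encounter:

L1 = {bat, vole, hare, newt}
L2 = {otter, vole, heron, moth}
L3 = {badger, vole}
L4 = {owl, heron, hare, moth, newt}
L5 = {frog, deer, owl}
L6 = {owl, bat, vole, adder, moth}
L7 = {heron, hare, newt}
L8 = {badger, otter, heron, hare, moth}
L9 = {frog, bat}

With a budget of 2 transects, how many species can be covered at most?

9

Choosing L6, L8 covers {owl, badger, otter, bat, vole, heron, adder, hare, moth} — 9 species.
No choice of 2 transects does better; here frog, deer, newt are left uncovered.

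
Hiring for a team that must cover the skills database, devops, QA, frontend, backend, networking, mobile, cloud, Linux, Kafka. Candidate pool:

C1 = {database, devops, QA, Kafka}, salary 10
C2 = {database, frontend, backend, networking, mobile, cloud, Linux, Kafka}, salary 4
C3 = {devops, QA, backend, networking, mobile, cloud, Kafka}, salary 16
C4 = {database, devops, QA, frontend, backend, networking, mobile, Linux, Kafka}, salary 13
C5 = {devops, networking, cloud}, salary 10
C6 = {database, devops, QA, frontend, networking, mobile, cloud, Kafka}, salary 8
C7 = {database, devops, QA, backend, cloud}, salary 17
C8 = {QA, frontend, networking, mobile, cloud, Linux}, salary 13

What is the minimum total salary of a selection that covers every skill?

C2, C6 cover every skill at salary 4 + 8 = 12.
Any cover uses at least 2 candidates; among all covering selections none totals below 12.

12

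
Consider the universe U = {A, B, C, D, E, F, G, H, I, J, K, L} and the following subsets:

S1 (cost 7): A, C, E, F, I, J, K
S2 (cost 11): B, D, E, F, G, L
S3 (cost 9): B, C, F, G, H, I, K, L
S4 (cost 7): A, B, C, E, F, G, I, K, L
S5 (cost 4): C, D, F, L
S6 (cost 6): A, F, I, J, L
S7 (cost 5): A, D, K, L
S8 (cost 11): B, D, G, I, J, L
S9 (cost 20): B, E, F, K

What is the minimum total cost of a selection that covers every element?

S1, S3, S5 cover every element at cost 7 + 9 + 4 = 20.
Any cover uses at least 3 sets; among all covering selections none totals below 20.

20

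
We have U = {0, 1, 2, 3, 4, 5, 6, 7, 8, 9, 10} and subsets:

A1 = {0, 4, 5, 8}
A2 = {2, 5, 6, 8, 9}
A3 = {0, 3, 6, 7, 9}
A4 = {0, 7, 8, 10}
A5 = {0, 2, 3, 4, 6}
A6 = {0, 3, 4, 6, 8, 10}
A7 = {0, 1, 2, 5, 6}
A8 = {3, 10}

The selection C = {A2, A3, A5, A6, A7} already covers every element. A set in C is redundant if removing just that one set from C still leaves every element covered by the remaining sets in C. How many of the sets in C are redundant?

Drop A2: the rest still cover every element — redundant.
Drop A3: 7 uncovered — not redundant.
Drop A5: the rest still cover every element — redundant.
Drop A6: 10 uncovered — not redundant.
Drop A7: 1 uncovered — not redundant.
2 redundant: A2, A5.

2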